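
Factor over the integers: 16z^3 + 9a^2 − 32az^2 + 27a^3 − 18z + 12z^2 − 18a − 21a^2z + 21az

Group: a(27a^2 − 48az + 9a + 16z^2 + 12z − 18) + z(27a^2 − 48az + 9a + 16z^2 + 12z − 18); both groups contain (27a^2 − 48az + 9a + 16z^2 + 12z − 18), so (a + z) is a factor with cofactor 27a^2 − 48az + 9a + 16z^2 + 12z − 18.
The cofactor groups again: 27a^2 − 48az + 9a + 16z^2 + 12z − 18 = 3a(9a − 4z − 6) + (−4z + 3)(9a − 4z − 6); both groups contain (9a − 4z − 6), giving (3a − 4z + 3)(9a − 4z − 6).

(3a − 4z + 3)(9a − 4z − 6)(a + z)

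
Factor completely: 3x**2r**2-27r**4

Every term has a factor of 3r**2. Then x**2-9r**2 = (x)² − (3r)².

3r**2(x-3r)(x+3r)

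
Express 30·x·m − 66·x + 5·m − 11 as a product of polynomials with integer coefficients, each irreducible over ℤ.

Group as (30·x·m − 66·x) + (5·m − 11) = 6·x·(5·m − 11) + (5·m − 11).
Both groups share the factor (5·m − 11).

(5·m − 11)·(6·x + 1)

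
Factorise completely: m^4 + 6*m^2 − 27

Substitute u = m^2 to get a quadratic in u, then factor.
m^2 − 3 is irreducible over ℤ (3 is not a perfect square).
m^2 + 9 is irreducible over ℤ (sum of squares).

(m^2 + 9)*(m^2 − 3)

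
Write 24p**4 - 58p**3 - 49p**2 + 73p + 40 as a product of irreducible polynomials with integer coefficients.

Trying the rational-root candidates, p = 5/4 is a root, so (4p - 5) is a factor; dividing leaves 6p**3 - 7p**2 - 21p - 8.
Then p = -1 is a root, so (p + 1) divides it; the quotient is 6p**2 - 13p - 8.
The remaining quadratic factors as (3p - 8)(2p + 1).

(2p + 1)(3p - 8)(4p - 5)(p + 1)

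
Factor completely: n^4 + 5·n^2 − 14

Substitute u = n^2 to get a quadratic in u, then factor.
n^2 − 2 is irreducible over ℤ (2 is not a perfect square).
n^2 + 7 is irreducible over ℤ (always positive, so no real roots).

(n^2 + 7)·(n^2 − 2)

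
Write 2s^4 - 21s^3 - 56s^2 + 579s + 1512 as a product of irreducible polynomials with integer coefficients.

Among the possible rational roots, s = 9 is a root, so (s - 9) divides it; the quotient is 2s^3 - 3s^2 - 83s - 168.
Next, s = -7/2 is a root, giving the factor (2s + 7) and quotient s^2 - 5s - 24.
The remaining quadratic factors as (s - 8)(s + 3).

(2s + 7)(s + 3)(s - 8)(s - 9)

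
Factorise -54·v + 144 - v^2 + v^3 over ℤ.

(v + 8)·(v - 3)·(v - 6)

By the rational root theorem, v = 6 is a root, so (v - 6) is a factor; dividing leaves v^2 + 5·v - 24.
The remaining quadratic factors as (v - 3)(v + 8).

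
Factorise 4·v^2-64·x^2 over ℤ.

Pull out the common factor 4; v^2-16·x^2 is a difference of squares.

4·(v+4·x)·(v-4·x)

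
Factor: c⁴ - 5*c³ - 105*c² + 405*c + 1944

(c + 3)*(c + 9)*(c - 8)*(c - 9)

Trying the rational-root candidates, c = -9 is a root, giving the factor (c + 9) and quotient c³ - 14*c² + 21*c + 216.
Next, c = -3 is a root, so (c + 3) divides it; the quotient is c² - 17*c + 72.
The remaining quadratic factors as (c - 9)(c - 8).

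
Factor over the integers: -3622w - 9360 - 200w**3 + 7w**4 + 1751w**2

(7w + 10)(w - 13)(w - 8)(w - 9)

Trying the rational-root candidates, w = -10/7 is a root, giving the factor (7w + 10) and quotient w**3 - 30w**2 + 293w - 936.
Then w = 8 is a root, giving the factor (w - 8) and quotient w**2 - 22w + 117.
The remaining quadratic factors as (w - 13)(w - 9).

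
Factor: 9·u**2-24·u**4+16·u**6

u**2·(4·u**2-3)**2

Every term has a factor of u**2; factoring it out leaves 16·u**4-24·u**2+9.
Recognize a perfect-square trinomial with the parts 4·u**2 and 3.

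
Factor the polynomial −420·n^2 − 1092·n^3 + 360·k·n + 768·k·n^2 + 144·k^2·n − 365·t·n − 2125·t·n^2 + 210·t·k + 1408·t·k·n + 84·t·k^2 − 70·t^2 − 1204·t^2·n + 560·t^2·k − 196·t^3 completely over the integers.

Group: 2·t·(−98·t^2 − 14·t·k − 259·t·n − 35·t − 24·k·n − 156·n^2 − 60·n) + (−6·k + 7·n)·(−98·t^2 − 14·t·k − 259·t·n − 35·t − 24·k·n − 156·n^2 − 60·n); both groups contain (−98·t^2 − 14·t·k − 259·t·n − 35·t − 24·k·n − 156·n^2 − 60·n), so (2·t − 6·k + 7·n) is a factor with cofactor −98·t^2 − 14·t·k − 259·t·n − 35·t − 24·k·n − 156·n^2 − 60·n.
The cofactor groups again: −98·t^2 − 14·t·k − 259·t·n − 35·t − 24·k·n − 156·n^2 − 60·n = −14·t·(7·t + 12·n) + (−2·k − 13·n − 5)·(7·t + 12·n); both groups contain (7·t + 12·n), giving −(14·t + 2·k + 13·n + 5)·(7·t + 12·n).

−(2·t − 6·k + 7·n)·(7·t + 12·n)·(14·t + 2·k + 13·n + 5)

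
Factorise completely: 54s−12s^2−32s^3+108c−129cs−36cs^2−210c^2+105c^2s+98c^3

(2c+s)(7c+8s−9)(7c−4s−6)

Group: 7c(14c^2+23cs−18c+8s^2−9s) + (−4s−6)(14c^2+23cs−18c+8s^2−9s); both groups contain (14c^2+23cs−18c+8s^2−9s), so (7c−4s−6) is a factor with cofactor 14c^2+23cs−18c+8s^2−9s.
The cofactor groups again: 14c^2+23cs−18c+8s^2−9s = 7c(2c+s) + (8s−9)(2c+s); both groups contain (2c+s), giving (7c+8s−9)(2c+s).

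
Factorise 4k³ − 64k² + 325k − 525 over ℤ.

By the rational root theorem, k = 5 is a root, giving the factor (k − 5) and quotient 4k² − 44k + 105.
The remaining quadratic factors as (2k − 15)(2k − 7).

(2k − 15)(2k − 7)(k − 5)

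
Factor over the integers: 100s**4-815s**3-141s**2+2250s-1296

(4s-3)(5s+9)(5s-6)(s-8)

Among the possible rational roots, s = 3/4 is a root, so (4s-3) divides it; the quotient is 25s**3-185s**2-174s+432.
Then s = 8 is a root, so (s-8) is a factor; dividing leaves 25s**2+15s-54.
The remaining quadratic factors as (5s+9)(5s-6).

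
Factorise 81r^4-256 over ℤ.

(3r+4)(3r-4)(9r^2+16)

Difference of squares twice: with A = 3r and B = 4, A⁴ − B⁴ = (A² − B²)(A² + B²), and A² − B² factors again.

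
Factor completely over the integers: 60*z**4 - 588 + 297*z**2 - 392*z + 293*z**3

Testing divisors of the constant over divisors of the leading coefficient, z = -7/4 is a root, giving the factor (4*z + 7) and quotient 15*z**3 + 47*z**2 - 8*z - 84.
Continuing, z = 6/5 is a root, giving the factor (5*z - 6) and quotient 3*z**2 + 13*z + 14.
The remaining quadratic factors as (3*z + 7)(z + 2).

(3*z + 7)*(4*z + 7)*(5*z - 6)*(z + 2)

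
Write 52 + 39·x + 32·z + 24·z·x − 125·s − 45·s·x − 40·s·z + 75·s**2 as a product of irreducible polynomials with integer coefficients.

Group: 15·s·(5·s − 3·x − 4) + (−8·z − 13)·(5·s − 3·x − 4); both groups contain (5·s − 3·x − 4).

(15·s − 8·z − 13)·(5·s − 3·x − 4)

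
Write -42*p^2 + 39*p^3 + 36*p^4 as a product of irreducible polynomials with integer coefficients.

3*p^2*(3*p - 2)*(4*p + 7)

Pull out the common factor 3*p^2, then factor the remaining trinomial.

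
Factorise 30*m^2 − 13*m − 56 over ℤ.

Need a pair with product 30·(−56) = −1680 and sum −13: that's 35 and −48.
Split the middle term: 30*m^2 + 35*m − 48*m − 56 = 5*m*(6*m + 7) − 8*(6*m + 7).

(5*m − 8)*(6*m + 7)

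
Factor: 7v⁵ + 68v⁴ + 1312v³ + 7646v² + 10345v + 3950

(7v + 5)(v + 1)(v + 5)(v² + 3v + 158)

By the rational root theorem, v = −5 is a root, so (v + 5) is a factor; dividing leaves 7v⁴ + 33v³ + 1147v² + 1911v + 790.
Continuing, v = −1 is a root, so (v + 1) is a factor; dividing leaves 7v³ + 26v² + 1121v + 790.
Continuing, v = −5/7 is a root, so (7v + 5) is a factor; dividing leaves v² + 3v + 158.
The quadratic v² + 3v + 158 has discriminant −623 < 0 and is irreducible over ℤ.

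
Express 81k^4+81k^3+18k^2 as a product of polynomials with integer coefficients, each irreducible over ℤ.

9k^2(3k+1)(3k+2)

Pull out the common factor 9k^2, then factor the remaining trinomial.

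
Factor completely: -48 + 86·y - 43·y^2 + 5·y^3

(5·y - 8)·(y - 1)·(y - 6)

Testing divisors of the constant over divisors of the leading coefficient, y = 6 is a root, so (y - 6) is a factor; dividing leaves 5·y^2 - 13·y + 8.
The remaining quadratic factors as (5·y - 8)(y - 1).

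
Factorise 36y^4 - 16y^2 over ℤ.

4y^2(3y + 2)(3y - 2)

Pull out the common factor 4y^2, leaving 9y^2 - 4.
Recognize a difference of squares with the parts 3y and 2.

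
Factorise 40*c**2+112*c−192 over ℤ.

Pull out the common factor 8, then factor the remaining trinomial.

8*(5*c−6)*(c+4)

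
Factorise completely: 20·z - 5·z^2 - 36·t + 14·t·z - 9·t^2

-(9·t - 5·z)·(t - z + 4)

Group: -t·(9·t - 5·z) + (z - 4)·(9·t - 5·z); both groups contain (9·t - 5·z).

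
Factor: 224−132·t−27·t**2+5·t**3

Among the possible rational roots, t = 8 is a root, so (t−8) is a factor; dividing leaves 5·t**2+13·t−28.
The remaining quadratic factors as (5·t−7)(t+4).

(5·t−7)·(t+4)·(t−8)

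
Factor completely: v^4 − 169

Substitute u = v^2 to get a quadratic in u, then factor.
v^2 + 13 is irreducible over ℤ (always positive, so no real roots).
v^2 − 13 is irreducible over ℤ (13 is not a perfect square).

(v^2 + 13)(v^2 − 13)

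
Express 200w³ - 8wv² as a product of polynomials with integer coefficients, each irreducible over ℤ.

8w(5w - v)(5w + v)

Factor out 8w, leaving 25w² - v², which is a difference of two squares.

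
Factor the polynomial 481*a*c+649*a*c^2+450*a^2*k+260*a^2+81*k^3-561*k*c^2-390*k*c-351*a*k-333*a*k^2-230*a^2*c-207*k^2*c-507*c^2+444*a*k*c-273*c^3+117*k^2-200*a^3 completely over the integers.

Group: 5*a*(-40*a^2+66*a*k+58*a*c+52*a-27*k^2-48*k*c-39*k-21*c^2-39*c) + (-3*k+13*c)*(-40*a^2+66*a*k+58*a*c+52*a-27*k^2-48*k*c-39*k-21*c^2-39*c); both groups contain (-40*a^2+66*a*k+58*a*c+52*a-27*k^2-48*k*c-39*k-21*c^2-39*c), so (5*a-3*k+13*c) is a factor with cofactor -40*a^2+66*a*k+58*a*c+52*a-27*k^2-48*k*c-39*k-21*c^2-39*c.
The cofactor groups again: -40*a^2+66*a*k+58*a*c+52*a-27*k^2-48*k*c-39*k-21*c^2-39*c = -4*a*(10*a-9*k-7*c-13) + (3*k+3*c)*(10*a-9*k-7*c-13); both groups contain (10*a-9*k-7*c-13), giving -(4*a-3*k-3*c)*(10*a-9*k-7*c-13).

-(10*a-9*k-7*c-13)*(4*a-3*k-3*c)*(5*a-3*k+13*c)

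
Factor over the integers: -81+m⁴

(m)⁴ − (3)⁴ = ((m)² − (3)²)((m)² + (3)²); the first factor splits again, the second (m²+9) is irreducible.

(m+3)(m-3)(m²+9)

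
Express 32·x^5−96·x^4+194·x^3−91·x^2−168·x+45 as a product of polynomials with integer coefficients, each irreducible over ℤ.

(2·x−3)·(4·x+3)·(4·x−1)·(x^2−2·x+5)

Trying the rational-root candidates, x = −3/4 is a root, so (4·x+3) divides it; the quotient is 8·x^4−30·x^3+71·x^2−76·x+15.
Next, x = 3/2 is a root, giving the factor (2·x−3) and quotient 4·x^3−9·x^2+22·x−5.
Then x = 1/4 is a root, giving the factor (4·x−1) and quotient x^2−2·x+5.
The quadratic x^2−2·x+5 has discriminant −16 < 0 and is irreducible over ℤ.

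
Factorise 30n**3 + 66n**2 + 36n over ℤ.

6n(5n + 6)(n + 1)

Pull out the common factor 6n, then factor the remaining trinomial.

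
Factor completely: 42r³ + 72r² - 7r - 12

(7r + 12)(6r² - 1)

Group as (42r³ - 7r) + (72r² - 12) = 7r(6r² - 1) + 12(6r² - 1).
Both groups share the factor (6r² - 1).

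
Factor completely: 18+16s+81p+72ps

Group as (72ps+81p) + (16s+18) = 9p(8s+9) + 2(8s+9).
Both groups share the factor (8s+9).

(8s+9)(9p+2)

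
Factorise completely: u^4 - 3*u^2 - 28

(u^2 + 4)*(u^2 - 7)

Substitute w = u^2 to get a quadratic in w, then factor.
u^2 + 4 is irreducible over ℤ (sum of squares).
u^2 - 7 is irreducible over ℤ (7 is not a perfect square).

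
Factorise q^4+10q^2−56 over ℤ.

(q+2)(q−2)(q^2+14)

Substitute u = q^2 to get a quadratic in u, then factor.
q^2+14 is irreducible over ℤ (always positive, so no real roots).
q^2−4 is a difference of squares.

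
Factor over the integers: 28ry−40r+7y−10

Group as (28ry−40r) + (7y−10) = 4r(7y−10) + (7y−10).
Both groups share the factor (7y−10).

(4r+1)(7y−10)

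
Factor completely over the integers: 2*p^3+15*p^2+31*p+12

Among the possible rational roots, p = -1/2 is a root, giving the factor (2*p+1) and quotient p^2+7*p+12.
The remaining quadratic factors as (p+4)(p+3).

(2*p+1)*(p+3)*(p+4)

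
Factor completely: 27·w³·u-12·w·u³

Factor out 3·w·u, leaving 9·w²-4·u², which is a difference of two squares.

3·u·w·(3·w-2·u)·(3·w+2·u)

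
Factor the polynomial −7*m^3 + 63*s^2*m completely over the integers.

Factor out 7*m, leaving 9*s^2 − m^2, which is a difference of two squares.

7*m*(3*s − m)*(3*s + m)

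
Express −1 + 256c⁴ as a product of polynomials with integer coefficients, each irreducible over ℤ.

Write as (16c²)² − (1)², then factor 16c² − 1 once more.

(4c + 1)(4c − 1)(16c² + 1)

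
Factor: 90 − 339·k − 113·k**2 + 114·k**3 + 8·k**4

Testing divisors of the constant over divisors of the leading coefficient, k = 1/4 is a root, giving the factor (4·k − 1) and quotient 2·k**3 + 29·k**2 − 21·k − 90.
Next, k = −15 is a root, so (k + 15) divides it; the quotient is 2·k**2 − k − 6.
The remaining quadratic factors as (2·k + 3)(k − 2).

(2·k + 3)·(4·k − 1)·(k + 15)·(k − 2)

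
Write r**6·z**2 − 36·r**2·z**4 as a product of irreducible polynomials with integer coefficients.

r**2·z**2·(r**2 + 6·z)·(r**2 − 6·z)

Factor out r**2·z**2 first: what remains is r**4 − 36·z**2.
Recognize a difference of squares with the parts r**2 and 6·z.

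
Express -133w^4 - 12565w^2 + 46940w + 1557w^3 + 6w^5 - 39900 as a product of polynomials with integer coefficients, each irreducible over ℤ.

Trying the rational-root candidates, w = 7/6 is a root, so (6w - 7) is a factor; dividing leaves w^4 - 21w^3 + 235w^2 - 1820w + 5700.
Then w = 6 is a root, giving the factor (w - 6) and quotient w^3 - 15w^2 + 145w - 950.
Next, w = 10 is a root, so (w - 10) is a factor; dividing leaves w^2 - 5w + 95.
The quadratic w^2 - 5w + 95 has discriminant -355 < 0 and is irreducible over ℤ.

(6w - 7)(w - 10)(w - 6)(w^2 - 5w + 95)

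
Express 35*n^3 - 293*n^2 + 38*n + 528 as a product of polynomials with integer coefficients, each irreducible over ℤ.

(5*n + 6)*(7*n - 11)*(n - 8)

By the rational root theorem, n = -6/5 is a root, giving the factor (5*n + 6) and quotient 7*n^2 - 67*n + 88.
The remaining quadratic factors as (n - 8)(7*n - 11).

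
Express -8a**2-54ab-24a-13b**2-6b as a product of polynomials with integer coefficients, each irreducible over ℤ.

Group: -4a(2a+13b+6) - b(2a+13b+6); both groups contain (2a+13b+6).

-(2a+13b+6)(4a+b)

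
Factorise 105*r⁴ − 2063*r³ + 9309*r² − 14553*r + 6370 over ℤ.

Testing divisors of the constant over divisors of the leading coefficient, r = 5/7 is a root, so (7*r − 5) divides it; the quotient is 15*r³ − 284*r² + 1127*r − 1274.
Next, r = 13/5 is a root, giving the factor (5*r − 13) and quotient 3*r² − 49*r + 98.
The remaining quadratic factors as (3*r − 7)(r − 14).

(3*r − 7)*(5*r − 13)*(7*r − 5)*(r − 14)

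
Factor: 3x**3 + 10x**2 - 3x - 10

Trying the rational-root candidates, x = -10/3 is a root, giving the factor (3x + 10) and quotient x**2 - 1.
The remaining quadratic factors as (x + 1)(x - 1).

(3x + 10)(x + 1)(x - 1)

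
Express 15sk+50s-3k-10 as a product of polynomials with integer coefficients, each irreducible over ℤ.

(3k+10)(5s-1)

Group as (15sk+50s) + (-3k-10) = 5s(3k+10) - (3k+10).
Both groups share the factor (3k+10).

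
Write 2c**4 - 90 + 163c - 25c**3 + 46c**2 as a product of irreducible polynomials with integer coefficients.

(2c - 1)(c + 2)(c - 5)(c - 9)

Testing divisors of the constant over divisors of the leading coefficient, c = -2 is a root, giving the factor (c + 2) and quotient 2c**3 - 29c**2 + 104c - 45.
Then c = 5 is a root, so (c - 5) is a factor; dividing leaves 2c**2 - 19c + 9.
The remaining quadratic factors as (2c - 1)(c - 9).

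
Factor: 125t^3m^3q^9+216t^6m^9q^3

Pull out the common factor t^3m^3q^3, leaving 216t^3m^6+125q^6.
Recognize a sum of cubes with the parts 6tm^2 and 5q^2.

m^3q^3t^3(6tm^2+5q^2)(36t^2m^4-30tm^2q^2+25q^4)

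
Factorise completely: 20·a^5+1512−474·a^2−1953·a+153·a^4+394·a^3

(4·a−3)·(5·a−8)·(a+3)·(a^2+7·a+21)

Among the possible rational roots, a = −3 is a root, so (a+3) is a factor; dividing leaves 20·a^4+93·a^3+115·a^2−819·a+504.
Continuing, a = 3/4 is a root, so (4·a−3) divides it; the quotient is 5·a^3+27·a^2+49·a−168.
Then a = 8/5 is a root, so (5·a−8) divides it; the quotient is a^2+7·a+21.
The quadratic a^2+7·a+21 has discriminant −35 < 0 and is irreducible over ℤ.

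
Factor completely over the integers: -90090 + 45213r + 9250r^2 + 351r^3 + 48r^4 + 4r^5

(2r + 15)(2r - 3)(r + 13)(r^2 - 7r + 154)

Among the possible rational roots, r = 3/2 is a root, so (2r - 3) divides it; the quotient is 2r^4 + 27r^3 + 216r^2 + 4949r + 30030.
Next, r = -13 is a root, giving the factor (r + 13) and quotient 2r^3 + r^2 + 203r + 2310.
Next, r = -15/2 is a root, giving the factor (2r + 15) and quotient r^2 - 7r + 154.
The quadratic r^2 - 7r + 154 has discriminant -567 < 0 and is irreducible over ℤ.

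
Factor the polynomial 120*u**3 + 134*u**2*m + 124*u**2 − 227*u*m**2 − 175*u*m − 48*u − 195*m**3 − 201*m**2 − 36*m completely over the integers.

(10*u − 13*m − 3)*(4*u + 3*m)*(3*u + 5*m + 4)

Group: 3*u*(40*u**2 − 22*u*m − 12*u − 39*m**2 − 9*m) + (5*m + 4)*(40*u**2 − 22*u*m − 12*u − 39*m**2 − 9*m); both groups contain (40*u**2 − 22*u*m − 12*u − 39*m**2 − 9*m), so (3*u + 5*m + 4) is a factor with cofactor 40*u**2 − 22*u*m − 12*u − 39*m**2 − 9*m.
The cofactor groups again: 40*u**2 − 22*u*m − 12*u − 39*m**2 − 9*m = 10*u*(4*u + 3*m) + (−13*m − 3)*(4*u + 3*m); both groups contain (4*u + 3*m), giving (10*u − 13*m − 3)*(4*u + 3*m).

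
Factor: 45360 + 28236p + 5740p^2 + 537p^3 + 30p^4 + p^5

Trying the rational-root candidates, p = −10 is a root, so (p + 10) is a factor; dividing leaves p^4 + 20p^3 + 337p^2 + 2370p + 4536.
Next, p = −7 is a root, giving the factor (p + 7) and quotient p^3 + 13p^2 + 246p + 648.
Then p = −3 is a root, so (p + 3) is a factor; dividing leaves p^2 + 10p + 216.
The quadratic p^2 + 10p + 216 has discriminant −764 < 0 and is irreducible over ℤ.

(p + 10)(p + 3)(p + 7)(p^2 + 10p + 216)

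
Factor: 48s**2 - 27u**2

Pull out the common factor 3; 16s**2 - 9u**2 is a difference of squares.

3(4s + 3u)(4s - 3u)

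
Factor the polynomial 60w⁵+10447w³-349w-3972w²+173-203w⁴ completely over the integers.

(3w-1)(4w-1)(5w+1)(w²-3w+173)

Among the possible rational roots, w = 1/4 is a root, so (4w-1) divides it; the quotient is 15w⁴-47w³+2600w²-343w-173.
Next, w = -1/5 is a root, giving the factor (5w+1) and quotient 3w³-10w²+522w-173.
Next, w = 1/3 is a root, giving the factor (3w-1) and quotient w²-3w+173.
The quadratic w²-3w+173 has discriminant -683 < 0 and is irreducible over ℤ.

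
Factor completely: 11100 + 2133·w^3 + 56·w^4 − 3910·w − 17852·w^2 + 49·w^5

Among the possible rational roots, w = −6/7 is a root, so (7·w + 6) is a factor; dividing leaves 7·w^4 + 2·w^3 + 303·w^2 − 2810·w + 1850.
Next, w = 5/7 is a root, so (7·w − 5) is a factor; dividing leaves w^3 + w^2 + 44·w − 370.
Continuing, w = 5 is a root, so (w − 5) divides it; the quotient is w^2 + 6·w + 74.
The quadratic w^2 + 6·w + 74 has discriminant −260 < 0 and is irreducible over ℤ.

(7·w + 6)·(7·w − 5)·(w − 5)·(w^2 + 6·w + 74)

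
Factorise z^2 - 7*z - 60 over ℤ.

(z + 5)*(z - 12)

Two integers with product -60 and sum -7 are -12 and 5.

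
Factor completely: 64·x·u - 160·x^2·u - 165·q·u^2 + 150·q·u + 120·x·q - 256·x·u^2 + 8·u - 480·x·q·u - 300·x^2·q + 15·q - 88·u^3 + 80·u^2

-(10·x + 11·u + 1)·(15·q + 8·u)·(2·x + u - 1)

Group: 2·x·(-150·x·q - 80·x·u - 165·q·u - 15·q - 88·u^2 - 8·u) + (u - 1)·(-150·x·q - 80·x·u - 165·q·u - 15·q - 88·u^2 - 8·u); both groups contain (-150·x·q - 80·x·u - 165·q·u - 15·q - 88·u^2 - 8·u), so (2·x + u - 1) is a factor with cofactor -150·x·q - 80·x·u - 165·q·u - 15·q - 88·u^2 - 8·u.
The cofactor groups again: -150·x·q - 80·x·u - 165·q·u - 15·q - 88·u^2 - 8·u = -15·q·(10·x + 11·u + 1) - 8·u·(10·x + 11·u + 1); both groups contain (10·x + 11·u + 1), giving -(15·q + 8·u)·(10·x + 11·u + 1).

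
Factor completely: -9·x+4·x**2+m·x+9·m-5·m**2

Group: -5·m·(m-x) + (-4·x+9)·(m-x); both groups contain (m-x).

-(5·m+4·x-9)·(m-x)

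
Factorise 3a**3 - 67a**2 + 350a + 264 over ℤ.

(3a + 2)(a - 11)(a - 12)

Testing divisors of the constant over divisors of the leading coefficient, a = -2/3 is a root, giving the factor (3a + 2) and quotient a**2 - 23a + 132.
The remaining quadratic factors as (a - 12)(a - 11).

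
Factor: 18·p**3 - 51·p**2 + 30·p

3·p·(6·p - 5)·(p - 2)

Pull out the common factor 3·p, then factor the remaining trinomial.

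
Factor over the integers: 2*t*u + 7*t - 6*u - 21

Group as (2*t*u + 7*t) + (-6*u - 21) = t*(2*u + 7) - 3*(2*u + 7).
Both groups share the factor (2*u + 7).

(2*u + 7)*(t - 3)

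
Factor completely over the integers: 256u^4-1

Write as (16u^2)² − (1)², then factor 16u^2-1 once more.

(4u+1)(4u-1)(16u^2+1)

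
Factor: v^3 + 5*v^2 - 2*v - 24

Among the possible rational roots, v = 2 is a root, so (v - 2) divides it; the quotient is v^2 + 7*v + 12.
The remaining quadratic factors as (v + 4)(v + 3).

(v + 3)*(v + 4)*(v - 2)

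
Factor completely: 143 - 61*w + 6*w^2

Need a pair with product 6·143 = 858 and sum -61: that's -22 and -39.
Split the middle term: 6*w^2 - 22*w - 39*w + 143 = 2*w*(3*w - 11) - 13*(3*w - 11).

(2*w - 13)*(3*w - 11)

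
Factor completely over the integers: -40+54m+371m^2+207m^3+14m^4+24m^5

Trying the rational-root candidates, m = -4/3 is a root, giving the factor (3m+4) and quotient 8m^4-6m^3+77m^2+21m-10.
Then m = 1/4 is a root, so (4m-1) is a factor; dividing leaves 2m^3-m^2+19m+10.
Continuing, m = -1/2 is a root, giving the factor (2m+1) and quotient m^2-m+10.
The quadratic m^2-m+10 has discriminant -39 < 0 and is irreducible over ℤ.

(2m+1)(3m+4)(4m-1)(m^2-m+10)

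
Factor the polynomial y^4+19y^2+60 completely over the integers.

(y^2+15)(y^2+4)

Substitute u = y^2 to get a quadratic in u, then factor.
y^2+4 is irreducible over ℤ (sum of squares).
y^2+15 is irreducible over ℤ (always positive, so no real roots).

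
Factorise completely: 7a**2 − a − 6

Need a pair with product 7·(−6) = −42 and sum −1: that's −7 and 6.
Split the middle term: 7a**2 − 7a + 6a − 6 = 7a(a − 1) + 6(a − 1).

(7a + 6)(a − 1)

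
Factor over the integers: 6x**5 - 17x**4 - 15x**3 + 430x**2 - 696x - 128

By the rational root theorem, x = -1/6 is a root, so (6x + 1) is a factor; dividing leaves x**4 - 3x**3 - 2x**2 + 72x - 128.
Next, x = -4 is a root, so (x + 4) divides it; the quotient is x**3 - 7x**2 + 26x - 32.
Next, x = 2 is a root, so (x - 2) divides it; the quotient is x**2 - 5x + 16.
The quadratic x**2 - 5x + 16 has discriminant -39 < 0 and is irreducible over ℤ.

(6x + 1)(x + 4)(x - 2)(x**2 - 5x + 16)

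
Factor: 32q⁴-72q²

8q²(2q+3)(2q-3)

Factor out 8q², leaving 4q²-9, which is a difference of two squares.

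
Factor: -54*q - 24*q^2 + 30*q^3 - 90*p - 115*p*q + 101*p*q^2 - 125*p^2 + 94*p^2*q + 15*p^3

Group: 5*p*(3*p^2 + 17*p*q - 25*p + 10*q^2 - 8*q - 18) + 3*q*(3*p^2 + 17*p*q - 25*p + 10*q^2 - 8*q - 18); both groups contain (3*p^2 + 17*p*q - 25*p + 10*q^2 - 8*q - 18), so (5*p + 3*q) is a factor with cofactor 3*p^2 + 17*p*q - 25*p + 10*q^2 - 8*q - 18.
The cofactor groups again: 3*p^2 + 17*p*q - 25*p + 10*q^2 - 8*q - 18 = p*(3*p + 2*q + 2) + (5*q - 9)*(3*p + 2*q + 2); both groups contain (3*p + 2*q + 2), giving (p + 5*q - 9)*(3*p + 2*q + 2).

(3*p + 2*q + 2)*(5*p + 3*q)*(p + 5*q - 9)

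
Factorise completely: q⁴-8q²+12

(q²-2)(q²-6)

Substitute u = q² to get a quadratic in u, then factor.
q²-2 is irreducible over ℤ (2 is not a perfect square).
q²-6 is irreducible over ℤ (6 is not a perfect square).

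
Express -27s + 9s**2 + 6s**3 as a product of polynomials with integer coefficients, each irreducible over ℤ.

3s(2s - 3)(s + 3)

Pull out the common factor 3s, then factor the remaining trinomial.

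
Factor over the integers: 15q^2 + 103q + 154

Need a pair with product 15·154 = 2310 and sum 103: that's 70 and 33.
Split the middle term: 15q^2 + 70q + 33q + 154 = 5q(3q + 14) + 11(3q + 14).

(3q + 14)(5q + 11)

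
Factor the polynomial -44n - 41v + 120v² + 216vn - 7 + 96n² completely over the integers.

Group: 15v(8v + 8n + 1) + (12n - 7)(8v + 8n + 1); both groups contain (8v + 8n + 1).

(15v + 12n - 7)(8v + 8n + 1)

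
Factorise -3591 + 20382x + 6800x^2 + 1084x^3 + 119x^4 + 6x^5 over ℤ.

Among the possible rational roots, x = -7 is a root, giving the factor (x + 7) and quotient 6x^4 + 77x^3 + 545x^2 + 2985x - 513.
Continuing, x = 1/6 is a root, giving the factor (6x - 1) and quotient x^3 + 13x^2 + 93x + 513.
Continuing, x = -9 is a root, so (x + 9) is a factor; dividing leaves x^2 + 4x + 57.
The quadratic x^2 + 4x + 57 has discriminant -212 < 0 and is irreducible over ℤ.

(6x - 1)(x + 7)(x + 9)(x^2 + 4x + 57)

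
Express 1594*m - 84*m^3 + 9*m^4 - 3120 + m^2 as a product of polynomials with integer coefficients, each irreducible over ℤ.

By the rational root theorem, m = 6 is a root, so (m - 6) is a factor; dividing leaves 9*m^3 - 30*m^2 - 179*m + 520.
Then m = 5 is a root, so (m - 5) is a factor; dividing leaves 9*m^2 + 15*m - 104.
The remaining quadratic factors as (3*m - 8)(3*m + 13).

(3*m + 13)*(3*m - 8)*(m - 5)*(m - 6)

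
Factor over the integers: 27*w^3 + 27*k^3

Every term has a factor of 27; factoring it out leaves k^3 + w^3.
Recognize a sum of cubes with the parts k and w.

27*(k + w)*(k^2 - k*w + w^2)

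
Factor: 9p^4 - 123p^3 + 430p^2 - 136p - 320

(3p + 2)(3p - 4)(p - 5)(p - 8)

Testing divisors of the constant over divisors of the leading coefficient, p = 5 is a root, so (p - 5) divides it; the quotient is 9p^3 - 78p^2 + 40p + 64.
Continuing, p = 8 is a root, so (p - 8) is a factor; dividing leaves 9p^2 - 6p - 8.
The remaining quadratic factors as (3p + 2)(3p - 4).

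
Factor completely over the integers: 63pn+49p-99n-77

Group as (63pn+49p) + (-99n-77) = 7p(9n+7) - 11(9n+7).
Both groups share the factor (9n+7).

(7p-11)(9n+7)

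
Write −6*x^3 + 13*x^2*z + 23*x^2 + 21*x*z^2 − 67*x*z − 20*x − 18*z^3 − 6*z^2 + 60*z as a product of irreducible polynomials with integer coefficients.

−(2*x + 3*z − 5)*(3*x − 2*z − 4)*(x − 3*z)

Group: 3*x*(−2*x^2 + 3*x*z + 5*x + 9*z^2 − 15*z) + (−2*z − 4)*(−2*x^2 + 3*x*z + 5*x + 9*z^2 − 15*z); both groups contain (−2*x^2 + 3*x*z + 5*x + 9*z^2 − 15*z), so (3*x − 2*z − 4) is a factor with cofactor −2*x^2 + 3*x*z + 5*x + 9*z^2 − 15*z.
The cofactor groups again: −2*x^2 + 3*x*z + 5*x + 9*z^2 − 15*z = −2*x*(x − 3*z) + (−3*z + 5)*(x − 3*z); both groups contain (x − 3*z), giving −(2*x + 3*z − 5)*(x − 3*z).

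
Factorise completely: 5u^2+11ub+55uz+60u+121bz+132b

Group: u(5u+11b) + (11z+12)(5u+11b); both groups contain (5u+11b).

(5u+11b)(u+11z+12)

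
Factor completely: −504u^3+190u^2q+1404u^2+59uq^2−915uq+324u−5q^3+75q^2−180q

Group: 4u(−126u^2+79uq−27u−5q^2+15q) + (q−12)(−126u^2+79uq−27u−5q^2+15q); both groups contain (−126u^2+79uq−27u−5q^2+15q), so (4u+q−12) is a factor with cofactor −126u^2+79uq−27u−5q^2+15q.
The cofactor groups again: −126u^2+79uq−27u−5q^2+15q = −9u(14u−q+3) + 5q(14u−q+3); both groups contain (14u−q+3), giving −(9u−5q)(14u−q+3).

−(9u−5q)(14u−q+3)(4u+q−12)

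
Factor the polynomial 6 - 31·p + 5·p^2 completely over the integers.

Need a pair with product 5·6 = 30 and sum -31: that's -1 and -30.
Split the middle term: 5·p^2 - p - 30·p + 6 = p·(5·p - 1) - 6·(5·p - 1).

(5·p - 1)·(p - 6)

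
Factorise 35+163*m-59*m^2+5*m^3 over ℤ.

Testing divisors of the constant over divisors of the leading coefficient, m = 7 is a root, so (m-7) is a factor; dividing leaves 5*m^2-24*m-5.
The remaining quadratic factors as (5*m+1)(m-5).

(5*m+1)*(m-5)*(m-7)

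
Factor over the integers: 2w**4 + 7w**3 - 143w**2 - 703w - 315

By the rational root theorem, w = -7 is a root, so (w + 7) is a factor; dividing leaves 2w**3 - 7w**2 - 94w - 45.
Then w = -1/2 is a root, so (2w + 1) is a factor; dividing leaves w**2 - 4w - 45.
The remaining quadratic factors as (w - 9)(w + 5).

(2w + 1)(w + 5)(w + 7)(w - 9)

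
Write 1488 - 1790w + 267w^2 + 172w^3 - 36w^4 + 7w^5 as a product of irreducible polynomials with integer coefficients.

(7w - 8)(w + 3)(w - 2)(w^2 - 5w + 31)

Among the possible rational roots, w = 8/7 is a root, so (7w - 8) is a factor; dividing leaves w^4 - 4w^3 + 20w^2 + 61w - 186.
Continuing, w = 2 is a root, so (w - 2) is a factor; dividing leaves w^3 - 2w^2 + 16w + 93.
Next, w = -3 is a root, giving the factor (w + 3) and quotient w^2 - 5w + 31.
The quadratic w^2 - 5w + 31 has discriminant -99 < 0 and is irreducible over ℤ.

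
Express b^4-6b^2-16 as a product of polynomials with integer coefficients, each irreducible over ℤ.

(b^2+2)(b^2-8)

Substitute u = b^2 to get a quadratic in u, then factor.
b^2+2 is irreducible over ℤ (always positive, so no real roots).
b^2-8 is irreducible over ℤ (8 is not a perfect square).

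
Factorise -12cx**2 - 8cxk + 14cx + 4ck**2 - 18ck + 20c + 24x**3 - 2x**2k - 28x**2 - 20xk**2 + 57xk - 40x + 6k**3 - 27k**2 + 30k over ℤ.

-(6x - 2k + 5)(2c - 4x + 3k)(x + k - 2)

Group: x(-12cx + 4ck - 10c + 24x**2 - 26xk + 20x + 6k**2 - 15k) + (k - 2)(-12cx + 4ck - 10c + 24x**2 - 26xk + 20x + 6k**2 - 15k); both groups contain (-12cx + 4ck - 10c + 24x**2 - 26xk + 20x + 6k**2 - 15k), so (x + k - 2) is a factor with cofactor -12cx + 4ck - 10c + 24x**2 - 26xk + 20x + 6k**2 - 15k.
The cofactor groups again: -12cx + 4ck - 10c + 24x**2 - 26xk + 20x + 6k**2 - 15k = -2c(6x - 2k + 5) + (4x - 3k)(6x - 2k + 5); both groups contain (6x - 2k + 5), giving -(2c - 4x + 3k)(6x - 2k + 5).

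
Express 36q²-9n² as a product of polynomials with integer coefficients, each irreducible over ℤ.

Pull out the common factor 9, leaving 4q²-n².
Recognize a difference of squares with the parts 2q and n.

9(2q-n)(2q+n)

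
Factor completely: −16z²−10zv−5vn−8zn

Group: −2z(8z+5v) − n(8z+5v); both groups contain (8z+5v).

−(8z+5v)(2z+n)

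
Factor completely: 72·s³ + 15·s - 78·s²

Pull out the common factor 3·s, then factor the remaining trinomial.

3·s·(4·s - 1)·(6·s - 5)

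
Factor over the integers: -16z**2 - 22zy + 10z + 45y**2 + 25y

-(8z - 9y - 5)(2z + 5y)

Group: -2z(8z - 9y - 5) - 5y(8z - 9y - 5); both groups contain (8z - 9y - 5).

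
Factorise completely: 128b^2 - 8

Factor out 8, leaving 16b^2 - 1, which is a difference of two squares.

8(4b + 1)(4b - 1)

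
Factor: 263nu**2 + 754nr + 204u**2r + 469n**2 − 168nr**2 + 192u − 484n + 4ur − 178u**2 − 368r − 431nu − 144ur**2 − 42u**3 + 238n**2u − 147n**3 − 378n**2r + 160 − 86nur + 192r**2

−(3n − 7u + 6r − 4)(7n − u + 4r − 5)(7n + 6u − 8)

Group: 7n(−21n**2 + 31nu − 42nr + 52n + 42u**2 − 36ur − 32u + 48r − 32) + (−u + 4r − 5)(−21n**2 + 31nu − 42nr + 52n + 42u**2 − 36ur − 32u + 48r − 32); both groups contain (−21n**2 + 31nu − 42nr + 52n + 42u**2 − 36ur − 32u + 48r − 32), so (7n − u + 4r − 5) is a factor with cofactor −21n**2 + 31nu − 42nr + 52n + 42u**2 − 36ur − 32u + 48r − 32.
The cofactor groups again: −21n**2 + 31nu − 42nr + 52n + 42u**2 − 36ur − 32u + 48r − 32 = −7n(3n − 7u + 6r − 4) + (−6u + 8)(3n − 7u + 6r − 4); both groups contain (3n − 7u + 6r − 4), giving −(7n + 6u − 8)(3n − 7u + 6r − 4).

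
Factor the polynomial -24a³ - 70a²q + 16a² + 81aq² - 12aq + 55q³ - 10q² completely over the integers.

-(2a + q)(3a + 11q - 2)(4a - 5q)

Group: 3a(-8a² + 6aq + 5q²) + (11q - 2)(-8a² + 6aq + 5q²); both groups contain (-8a² + 6aq + 5q²), so (3a + 11q - 2) is a factor with cofactor -8a² + 6aq + 5q².
The cofactor groups again: -8a² + 6aq + 5q² = -2a(4a - 5q) - q(4a - 5q); both groups contain (4a - 5q), giving -(2a + q)(4a - 5q).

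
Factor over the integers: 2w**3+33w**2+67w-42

Trying the rational-root candidates, w = -14 is a root, so (w+14) divides it; the quotient is 2w**2+5w-3.
The remaining quadratic factors as (w+3)(2w-1).

(2w-1)(w+14)(w+3)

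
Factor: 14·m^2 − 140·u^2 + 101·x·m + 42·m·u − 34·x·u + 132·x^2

Group: 11·x·(12·x + 7·m − 14·u) + (2·m + 10·u)·(12·x + 7·m − 14·u); both groups contain (12·x + 7·m − 14·u).

(11·x + 2·m + 10·u)·(12·x + 7·m − 14·u)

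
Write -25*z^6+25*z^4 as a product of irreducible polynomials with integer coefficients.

Factor out 25*z^4 first: what remains is -z^2+1.
Recognize a difference of squares with the parts 1 and z.

-25*z^4*(z+1)*(z-1)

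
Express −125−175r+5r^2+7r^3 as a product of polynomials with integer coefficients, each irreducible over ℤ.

(7r+5)(r+5)(r−5)

Among the possible rational roots, r = 5 is a root, so (r−5) is a factor; dividing leaves 7r^2+40r+25.
The remaining quadratic factors as (r+5)(7r+5).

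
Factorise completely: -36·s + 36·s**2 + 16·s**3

4·s·(4·s - 3)·(s + 3)

Pull out the common factor 4·s, then factor the remaining trinomial.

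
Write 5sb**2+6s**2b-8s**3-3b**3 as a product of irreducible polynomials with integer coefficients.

-(2s-b)(s-b)(4s+3b)

Group: 4s(-2s**2+3sb-b**2) + 3b(-2s**2+3sb-b**2); both groups contain (-2s**2+3sb-b**2), so (4s+3b) is a factor with cofactor -2s**2+3sb-b**2.
The cofactor groups again: -2s**2+3sb-b**2 = -2s(s-b) + b(s-b); both groups contain (s-b), giving -(2s-b)(s-b).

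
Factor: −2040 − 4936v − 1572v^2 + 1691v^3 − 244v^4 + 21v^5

Testing divisors of the constant over divisors of the leading coefficient, v = −5/7 is a root, so (7v + 5) divides it; the quotient is 3v^4 − 37v^3 + 268v^2 − 416v − 408.
Continuing, v = 3 is a root, so (v − 3) is a factor; dividing leaves 3v^3 − 28v^2 + 184v + 136.
Then v = −2/3 is a root, so (3v + 2) is a factor; dividing leaves v^2 − 10v + 68.
The quadratic v^2 − 10v + 68 has discriminant −172 < 0 and is irreducible over ℤ.

(3v + 2)(7v + 5)(v − 3)(v^2 − 10v + 68)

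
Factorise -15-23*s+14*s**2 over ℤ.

Need a pair with product 14·(-15) = -210 and sum -23: that's 7 and -30.
Split the middle term: 14*s**2+7*s - 30*s-15 = 7*s*(2*s+1) - 15*(2*s+1).

(2*s+1)*(7*s-15)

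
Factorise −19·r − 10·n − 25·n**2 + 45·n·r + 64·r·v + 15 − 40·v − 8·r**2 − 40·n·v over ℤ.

−(5·n − 8·r + 5)·(5·n − r + 8·v − 3)

Group: −5·n·(5·n − r + 8·v − 3) + (8·r − 5)·(5·n − r + 8·v − 3); both groups contain (5·n − r + 8·v − 3).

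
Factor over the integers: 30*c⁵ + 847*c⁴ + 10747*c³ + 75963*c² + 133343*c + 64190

By the rational root theorem, c = -7/5 is a root, giving the factor (5*c + 7) and quotient 6*c⁴ + 161*c³ + 1924*c² + 12499*c + 9170.
Next, c = -5/6 is a root, giving the factor (6*c + 5) and quotient c³ + 26*c² + 299*c + 1834.
Then c = -14 is a root, so (c + 14) is a factor; dividing leaves c² + 12*c + 131.
The quadratic c² + 12*c + 131 has discriminant -380 < 0 and is irreducible over ℤ.

(5*c + 7)*(6*c + 5)*(c + 14)*(c² + 12*c + 131)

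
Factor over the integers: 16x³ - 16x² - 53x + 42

Trying the rational-root candidates, x = 2 is a root, so (x - 2) divides it; the quotient is 16x² + 16x - 21.
The remaining quadratic factors as (4x + 7)(4x - 3).

(4x + 7)(4x - 3)(x - 2)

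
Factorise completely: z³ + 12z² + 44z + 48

Trying the rational-root candidates, z = −4 is a root, so (z + 4) divides it; the quotient is z² + 8z + 12.
The remaining quadratic factors as (z + 6)(z + 2).

(z + 2)(z + 4)(z + 6)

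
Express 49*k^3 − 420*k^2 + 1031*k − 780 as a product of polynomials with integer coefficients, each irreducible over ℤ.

Among the possible rational roots, k = 12/7 is a root, so (7*k − 12) divides it; the quotient is 7*k^2 − 48*k + 65.
The remaining quadratic factors as (k − 5)(7*k − 13).

(7*k − 12)*(7*k − 13)*(k − 5)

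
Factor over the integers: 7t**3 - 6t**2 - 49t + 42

(7t - 6)(t**2 - 7)

Group as (7t**3 - 49t) + (-6t**2 + 42) = 7t(t**2 - 7) - 6(t**2 - 7).
Both groups share the factor (t**2 - 7).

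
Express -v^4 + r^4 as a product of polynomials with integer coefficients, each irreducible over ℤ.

Write as (r^2)² − (v^2)², then factor r^2 - v^2 once more.

(r + v)·(r - v)·(r^2 + v^2)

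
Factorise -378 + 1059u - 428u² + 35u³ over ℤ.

(5u - 14)(7u - 3)(u - 9)

By the rational root theorem, u = 9 is a root, so (u - 9) is a factor; dividing leaves 35u² - 113u + 42.
The remaining quadratic factors as (5u - 14)(7u - 3).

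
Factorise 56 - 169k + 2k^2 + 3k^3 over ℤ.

By the rational root theorem, k = 7 is a root, so (k - 7) divides it; the quotient is 3k^2 + 23k - 8.
The remaining quadratic factors as (k + 8)(3k - 1).

(3k - 1)(k + 8)(k - 7)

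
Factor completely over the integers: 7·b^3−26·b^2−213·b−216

Among the possible rational roots, b = −9/7 is a root, so (7·b+9) divides it; the quotient is b^2−5·b−24.
The remaining quadratic factors as (b+3)(b−8).

(7·b+9)·(b+3)·(b−8)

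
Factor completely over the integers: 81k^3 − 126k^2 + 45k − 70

Group as (81k^3 + 45k) + (−126k^2 − 70) = 9k(9k^2 + 5) − 14(9k^2 + 5).
Both groups share the factor (9k^2 + 5).

(9k − 14)(9k^2 + 5)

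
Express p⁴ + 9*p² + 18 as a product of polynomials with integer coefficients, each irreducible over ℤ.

Substitute u = p² to get a quadratic in u, then factor.
p² + 3 is irreducible over ℤ (always positive, so no real roots).
p² + 6 is irreducible over ℤ (always positive, so no real roots).

(p² + 3)*(p² + 6)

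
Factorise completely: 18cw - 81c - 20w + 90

(2w - 9)(9c - 10)

Group as (18cw - 81c) + (-20w + 90) = 9c(2w - 9) - 10(2w - 9).
Both groups share the factor (2w - 9).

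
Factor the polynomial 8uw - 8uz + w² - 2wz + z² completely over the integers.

Group: w(8u + w - z) - z(8u + w - z); both groups contain (8u + w - z).

(8u + w - z)(w - z)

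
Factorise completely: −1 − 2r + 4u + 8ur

(2r + 1)(4u − 1)

Group as (8ur + 4u) + (−2r − 1) = 4u(2r + 1) − (2r + 1).
Both groups share the factor (2r + 1).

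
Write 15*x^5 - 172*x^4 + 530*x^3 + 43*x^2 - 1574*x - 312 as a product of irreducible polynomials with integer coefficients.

Testing divisors of the constant over divisors of the leading coefficient, x = -4/3 is a root, giving the factor (3*x + 4) and quotient 5*x^4 - 64*x^3 + 262*x^2 - 335*x - 78.
Then x = -1/5 is a root, so (5*x + 1) is a factor; dividing leaves x^3 - 13*x^2 + 55*x - 78.
Then x = 6 is a root, so (x - 6) divides it; the quotient is x^2 - 7*x + 13.
The quadratic x^2 - 7*x + 13 has discriminant -3 < 0 and is irreducible over ℤ.

(3*x + 4)*(5*x + 1)*(x - 6)*(x^2 - 7*x + 13)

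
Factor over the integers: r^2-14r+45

Two integers with product 45 and sum -14 are -9 and -5.

(r-5)(r-9)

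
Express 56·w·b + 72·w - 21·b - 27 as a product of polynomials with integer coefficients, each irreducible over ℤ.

(7·b + 9)·(8·w - 3)

Group as (56·w·b + 72·w) + (-21·b - 27) = 8·w·(7·b + 9) - 3·(7·b + 9).
Both groups share the factor (7·b + 9).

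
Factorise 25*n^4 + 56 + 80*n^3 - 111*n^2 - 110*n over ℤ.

By the rational root theorem, n = -4 is a root, so (n + 4) is a factor; dividing leaves 25*n^3 - 20*n^2 - 31*n + 14.
Next, n = 2/5 is a root, so (5*n - 2) divides it; the quotient is 5*n^2 - 2*n - 7.
The remaining quadratic factors as (n + 1)(5*n - 7).

(5*n - 2)*(5*n - 7)*(n + 1)*(n + 4)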